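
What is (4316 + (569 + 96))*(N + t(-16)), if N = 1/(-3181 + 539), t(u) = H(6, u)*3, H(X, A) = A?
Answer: -631675477/2642 ≈ -2.3909e+5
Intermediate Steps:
t(u) = 3*u (t(u) = u*3 = 3*u)
N = -1/2642 (N = 1/(-2642) = -1/2642 ≈ -0.00037850)
(4316 + (569 + 96))*(N + t(-16)) = (4316 + (569 + 96))*(-1/2642 + 3*(-16)) = (4316 + 665)*(-1/2642 - 48) = 4981*(-126817/2642) = -631675477/2642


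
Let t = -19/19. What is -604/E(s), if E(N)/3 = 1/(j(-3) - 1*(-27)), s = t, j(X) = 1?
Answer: -16912/3 ≈ -5637.3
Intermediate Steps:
t = -1 (t = -19*1/19 = -1)
s = -1
E(N) = 3/28 (E(N) = 3/(1 - 1*(-27)) = 3/(1 + 27) = 3/28)
-604/E(s) = -604/3/28 = -604*28/3 = -16912/3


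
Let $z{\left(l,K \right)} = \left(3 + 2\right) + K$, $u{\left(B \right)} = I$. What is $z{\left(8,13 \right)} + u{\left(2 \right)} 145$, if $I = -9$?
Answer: $-1287$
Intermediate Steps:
$u{\left(B \right)} = -9$
$z{\left(l,K \right)} = 5 + K$
$z{\left(8,13 \right)} + u{\left(2 \right)} 145 = \left(5 + 13\right) - 1305 = 18 - 1305 = -1287$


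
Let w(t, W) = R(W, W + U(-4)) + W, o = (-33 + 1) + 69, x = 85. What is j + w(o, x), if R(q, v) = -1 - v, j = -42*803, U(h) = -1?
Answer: -33726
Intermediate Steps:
j = -33726
o = 37 (o = -32 + 69 = 37)
w(t, W) = 0 (w(t, W) = (-1 - (W - 1)) + W = (-1 - (-1 + W)) + W = (-1 + (1 - W)) + W = -W + W = 0)
j + w(o, x) = -33726 + 0 = -33726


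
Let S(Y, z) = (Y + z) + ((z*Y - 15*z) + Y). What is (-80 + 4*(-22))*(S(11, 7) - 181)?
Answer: 30240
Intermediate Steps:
S(Y, z) = -14*z + 2*Y + Y*z (S(Y, z) = (Y + z) + ((Y*z - 15*z) + Y) = (Y + z) + ((-15*z + Y*z) + Y) = (Y + z) + (Y - 15*z + Y*z) = -14*z + 2*Y + Y*z)
(-80 + 4*(-22))*(S(11, 7) - 181) = (-80 + 4*(-22))*((-14*7 + 2*11 + 11*7) - 181) = (-80 - 88)*((-98 + 22 + 77) - 181) = -168*(1 - 181) = -168*(-180) = 30240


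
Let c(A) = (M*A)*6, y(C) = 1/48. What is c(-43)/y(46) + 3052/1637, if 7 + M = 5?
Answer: 40548268/1637 ≈ 24770.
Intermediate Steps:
y(C) = 1/48
M = -2 (M = -7 + 5 = -2)
c(A) = -12*A (c(A) = -2*A*6 = -12*A)
c(-43)/y(46) + 3052/1637 = (-12*(-43))/(1/48) + 3052/1637 = 516*48 + 3052*(1/1637) = 24768 + 3052/1637 = 40548268/1637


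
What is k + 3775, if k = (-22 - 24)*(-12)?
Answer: 4327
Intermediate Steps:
k = 552 (k = -46*(-12) = 552)
k + 3775 = 552 + 3775 = 4327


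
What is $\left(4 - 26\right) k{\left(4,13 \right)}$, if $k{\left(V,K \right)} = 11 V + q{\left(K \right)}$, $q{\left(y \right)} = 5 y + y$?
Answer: $-2684$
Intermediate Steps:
$q{\left(y \right)} = 6 y$
$k{\left(V,K \right)} = 6 K + 11 V$ ($k{\left(V,K \right)} = 11 V + 6 K = 6 K + 11 V$)
$\left(4 - 26\right) k{\left(4,13 \right)} = \left(4 - 26\right) \left(6 \cdot 13 + 11 \cdot 4\right) = - 22 \left(78 + 44\right) = \left(-22\right) 122 = -2684$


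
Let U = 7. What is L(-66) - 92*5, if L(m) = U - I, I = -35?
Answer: -418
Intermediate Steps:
L(m) = 42 (L(m) = 7 - 1*(-35) = 7 + 35 = 42)
L(-66) - 92*5 = 42 - 92*5 = 42 - 460 = -418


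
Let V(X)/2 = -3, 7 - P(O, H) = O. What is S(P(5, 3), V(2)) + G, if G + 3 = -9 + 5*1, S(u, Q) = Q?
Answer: -13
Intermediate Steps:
P(O, H) = 7 - O
V(X) = -6 (V(X) = 2*(-3) = -6)
G = -7 (G = -3 + (-9 + 5*1) = -3 + (-9 + 5) = -3 - 4 = -7)
S(P(5, 3), V(2)) + G = -6 - 7 = -13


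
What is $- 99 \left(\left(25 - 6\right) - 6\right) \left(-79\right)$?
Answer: $101673$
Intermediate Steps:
$- 99 \left(\left(25 - 6\right) - 6\right) \left(-79\right) = - 99 \left(19 - 6\right) \left(-79\right) = \left(-99\right) 13 \left(-79\right) = \left(-1287\right) \left(-79\right) = 101673$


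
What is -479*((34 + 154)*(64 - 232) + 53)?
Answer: 15103349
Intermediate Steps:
-479*((34 + 154)*(64 - 232) + 53) = -479*(188*(-168) + 53) = -479*(-31584 + 53) = -479*(-31531) = 15103349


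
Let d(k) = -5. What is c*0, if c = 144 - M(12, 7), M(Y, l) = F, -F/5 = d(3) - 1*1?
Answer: 0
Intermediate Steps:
F = 30 (F = -5*(-5 - 1*1) = -5*(-5 - 1) = -5*(-6) = 30)
M(Y, l) = 30
c = 114 (c = 144 - 1*30 = 144 - 30 = 114)
c*0 = 114*0 = 0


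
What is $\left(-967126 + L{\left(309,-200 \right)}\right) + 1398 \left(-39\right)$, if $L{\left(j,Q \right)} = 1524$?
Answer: $-1020124$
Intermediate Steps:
$\left(-967126 + L{\left(309,-200 \right)}\right) + 1398 \left(-39\right) = \left(-967126 + 1524\right) + 1398 \left(-39\right) = -965602 - 54522 = -1020124$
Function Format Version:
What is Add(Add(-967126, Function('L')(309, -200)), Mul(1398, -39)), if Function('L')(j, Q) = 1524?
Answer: -1020124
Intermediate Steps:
Add(Add(-967126, Function('L')(309, -200)), Mul(1398, -39)) = Add(Add(-967126, 1524), Mul(1398, -39)) = Add(-965602, -54522) = -1020124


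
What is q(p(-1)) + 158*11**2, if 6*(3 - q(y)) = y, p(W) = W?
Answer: 114727/6 ≈ 19121.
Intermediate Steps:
q(y) = 3 - y/6
q(p(-1)) + 158*11**2 = (3 - 1/6*(-1)) + 158*11**2 = (3 + 1/6) + 158*121 = 19/6 + 19118 = 114727/6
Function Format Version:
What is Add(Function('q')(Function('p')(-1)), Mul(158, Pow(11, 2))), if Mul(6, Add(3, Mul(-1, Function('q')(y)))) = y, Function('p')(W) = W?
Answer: Rational(114727, 6) ≈ 19121.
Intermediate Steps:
Function('q')(y) = Add(3, Mul(Rational(-1, 6), y))
Add(Function('q')(Function('p')(-1)), Mul(158, Pow(11, 2))) = Add(Add(3, Mul(Rational(-1, 6), -1)), Mul(158, Pow(11, 2))) = Add(Add(3, Rational(1, 6)), Mul(158, 121)) = Add(Rational(19, 6), 19118) = Rational(114727, 6)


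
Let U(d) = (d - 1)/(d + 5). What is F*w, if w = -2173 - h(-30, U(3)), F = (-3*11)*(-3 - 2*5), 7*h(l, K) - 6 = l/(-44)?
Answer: -1865253/2 ≈ -9.3263e+5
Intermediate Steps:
U(d) = (-1 + d)/(5 + d)
h(l, K) = 6/7 - l/308 (h(l, K) = 6/7 + (l/(-44))/7 = 6/7 + (l*(-1/44))/7 = 6/7 + (-l/44)/7 = 6/7 - l/308)
F = 429 (F = -33*(-3 - 10) = -33*(-13) = 429)
w = -47827/22 (w = -2173 - (6/7 - 1/308*(-30)) = -2173 - (6/7 + 15/154) = -2173 - 1*21/22 = -2173 - 21/22 = -47827/22 ≈ -2174.0)
F*w = 429*(-47827/22) = -1865253/2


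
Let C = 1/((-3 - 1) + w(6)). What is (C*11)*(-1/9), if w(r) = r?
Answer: -11/18 ≈ -0.61111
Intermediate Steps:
C = 1/2 (C = 1/((-3 - 1) + 6) = 1/(-4 + 6) = 1/2 ≈ 0.50000)
(C*11)*(-1/9) = ((1/2)*11)*(-1/9) = 11*(-1*1/9)/2 = (11/2)*(-1/9) = -11/18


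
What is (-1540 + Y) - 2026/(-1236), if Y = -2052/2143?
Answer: -2038633237/1324374 ≈ -1539.3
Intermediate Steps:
Y = -2052/2143 (Y = -2052*1/2143 = -2052/2143 ≈ -0.95754)
(-1540 + Y) - 2026/(-1236) = (-1540 - 2052/2143) - 2026/(-1236) = -3302272/2143 - 2026*(-1/1236) = -3302272/2143 + 1013/618 = -2038633237/1324374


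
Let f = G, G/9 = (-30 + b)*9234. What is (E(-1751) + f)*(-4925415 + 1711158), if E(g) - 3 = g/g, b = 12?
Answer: 4808219903328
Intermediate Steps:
E(g) = 4 (E(g) = 3 + g/g = 3 + 1 = 4)
G = -1495908 (G = 9*((-30 + 12)*9234) = 9*(-18*9234) = 9*(-166212) = -1495908)
f = -1495908
(E(-1751) + f)*(-4925415 + 1711158) = (4 - 1495908)*(-4925415 + 1711158) = -1495904*(-3214257) = 4808219903328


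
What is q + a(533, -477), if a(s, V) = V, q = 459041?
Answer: 458564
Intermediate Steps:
q + a(533, -477) = 459041 - 477 = 458564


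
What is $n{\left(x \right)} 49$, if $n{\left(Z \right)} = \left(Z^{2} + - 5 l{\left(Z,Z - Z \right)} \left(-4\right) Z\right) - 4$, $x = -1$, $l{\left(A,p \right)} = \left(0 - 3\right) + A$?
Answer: $3773$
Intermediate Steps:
$l{\left(A,p \right)} = -3 + A$
$n{\left(Z \right)} = -4 + Z^{2} + Z \left(-60 + 20 Z\right)$ ($n{\left(Z \right)} = \left(Z^{2} + - 5 \left(-3 + Z\right) \left(-4\right) Z\right) - 4 = \left(Z^{2} + \left(15 - 5 Z\right) \left(-4\right) Z\right) - 4 = \left(Z^{2} + \left(-60 + 20 Z\right) Z\right) - 4 = \left(Z^{2} + Z \left(-60 + 20 Z\right)\right) - 4 = -4 + Z^{2} + Z \left(-60 + 20 Z\right)$)
$n{\left(x \right)} 49 = \left(-4 - -60 + 21 \left(-1\right)^{2}\right) 49 = \left(-4 + 60 + 21 \cdot 1\right) 49 = \left(-4 + 60 + 21\right) 49 = 77 \cdot 49 = 3773$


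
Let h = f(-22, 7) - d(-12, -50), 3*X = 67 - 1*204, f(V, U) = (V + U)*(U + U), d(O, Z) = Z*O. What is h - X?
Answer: -2293/3 ≈ -764.33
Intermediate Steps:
d(O, Z) = O*Z
f(V, U) = 2*U*(U + V) (f(V, U) = (U + V)*(2*U) = 2*U*(U + V))
X = -137/3 (X = (67 - 1*204)/3 = (67 - 204)/3 = (1/3)*(-137) = -137/3 ≈ -45.667)
h = -810 (h = 2*7*(7 - 22) - (-12)*(-50) = 2*7*(-15) - 1*600 = -210 - 600 = -810)
h - X = -810 - 1*(-137/3) = -810 + 137/3 = -2293/3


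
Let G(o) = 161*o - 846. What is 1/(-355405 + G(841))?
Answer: -1/220850 ≈ -4.5280e-6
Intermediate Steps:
G(o) = -846 + 161*o
1/(-355405 + G(841)) = 1/(-355405 + (-846 + 161*841)) = 1/(-355405 + (-846 + 135401)) = 1/(-355405 + 134555) = 1/(-220850) = -1/220850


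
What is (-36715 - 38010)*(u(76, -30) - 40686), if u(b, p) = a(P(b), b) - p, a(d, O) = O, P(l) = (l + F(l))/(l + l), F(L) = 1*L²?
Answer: 3032340500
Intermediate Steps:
F(L) = L²
P(l) = (l + l²)/(2*l) (P(l) = (l + l²)/(l + l) = (l + l²)/((2*l)) = (l + l²)*(1/(2*l)) = (l + l²)/(2*l))
u(b, p) = b - p
(-36715 - 38010)*(u(76, -30) - 40686) = (-36715 - 38010)*((76 - 1*(-30)) - 40686) = -74725*((76 + 30) - 40686) = -74725*(106 - 40686) = -74725*(-40580) = 3032340500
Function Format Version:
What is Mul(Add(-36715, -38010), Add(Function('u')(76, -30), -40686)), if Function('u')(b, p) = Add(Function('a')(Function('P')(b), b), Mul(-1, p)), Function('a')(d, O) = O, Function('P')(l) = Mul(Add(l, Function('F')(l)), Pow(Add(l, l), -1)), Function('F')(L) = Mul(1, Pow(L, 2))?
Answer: 3032340500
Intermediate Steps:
Function('F')(L) = Pow(L, 2)
Function('P')(l) = Mul(Rational(1, 2), Pow(l, -1), Add(l, Pow(l, 2))) (Function('P')(l) = Mul(Add(l, Pow(l, 2)), Pow(Add(l, l), -1)) = Mul(Add(l, Pow(l, 2)), Pow(Mul(2, l), -1)) = Mul(Add(l, Pow(l, 2)), Mul(Rational(1, 2), Pow(l, -1))) = Mul(Rational(1, 2), Pow(l, -1), Add(l, Pow(l, 2))))
Function('u')(b, p) = Add(b, Mul(-1, p))
Mul(Add(-36715, -38010), Add(Function('u')(76, -30), -40686)) = Mul(Add(-36715, -38010), Add(Add(76, Mul(-1, -30)), -40686)) = Mul(-74725, Add(Add(76, 30), -40686)) = Mul(-74725, Add(106, -40686)) = Mul(-74725, -40580) = 3032340500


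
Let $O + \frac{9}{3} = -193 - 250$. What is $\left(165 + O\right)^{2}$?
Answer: $78961$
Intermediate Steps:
$O = -446$ ($O = -3 - 443 = -446$)
$\left(165 + O\right)^{2} = \left(165 - 446\right)^{2} = \left(-281\right)^{2} = 78961$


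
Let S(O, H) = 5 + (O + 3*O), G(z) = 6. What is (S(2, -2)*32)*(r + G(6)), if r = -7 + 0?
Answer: -416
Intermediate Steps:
r = -7
S(O, H) = 5 + 4*O
(S(2, -2)*32)*(r + G(6)) = ((5 + 4*2)*32)*(-7 + 6) = ((5 + 8)*32)*(-1) = (13*32)*(-1) = 416*(-1) = -416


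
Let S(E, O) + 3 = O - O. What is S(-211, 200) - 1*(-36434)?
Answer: 36431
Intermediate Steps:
S(E, O) = -3 (S(E, O) = -3 + (O - O) = -3 + 0 = -3)
S(-211, 200) - 1*(-36434) = -3 - 1*(-36434) = -3 + 36434 = 36431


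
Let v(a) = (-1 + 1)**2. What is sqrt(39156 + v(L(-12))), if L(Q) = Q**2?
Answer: 2*sqrt(9789) ≈ 197.88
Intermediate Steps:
v(a) = 0 (v(a) = 0**2 = 0)
sqrt(39156 + v(L(-12))) = sqrt(39156 + 0) = sqrt(39156) = 2*sqrt(9789)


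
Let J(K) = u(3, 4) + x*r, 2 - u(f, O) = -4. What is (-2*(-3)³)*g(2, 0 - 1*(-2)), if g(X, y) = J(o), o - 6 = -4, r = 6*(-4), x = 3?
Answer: -3564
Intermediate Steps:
u(f, O) = 6 (u(f, O) = 2 - 1*(-4) = 2 + 4 = 6)
r = -24
o = 2 (o = 6 - 4 = 2)
J(K) = -66 (J(K) = 6 + 3*(-24) = 6 - 72 = -66)
g(X, y) = -66
(-2*(-3)³)*g(2, 0 - 1*(-2)) = -2*(-3)³*(-66) = -2*(-27)*(-66) = 54*(-66) = -3564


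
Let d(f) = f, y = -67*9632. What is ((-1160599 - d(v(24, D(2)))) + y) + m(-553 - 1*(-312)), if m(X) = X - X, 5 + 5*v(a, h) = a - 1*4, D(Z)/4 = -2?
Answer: -1805946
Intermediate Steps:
D(Z) = -8 (D(Z) = 4*(-2) = -8)
y = -645344
v(a, h) = -9/5 + a/5 (v(a, h) = -1 + (a - 1*4)/5 = -1 + (a - 4)/5 = -1 + (-4 + a)/5 = -1 + (-⅘ + a/5) = -9/5 + a/5)
m(X) = 0
((-1160599 - d(v(24, D(2)))) + y) + m(-553 - 1*(-312)) = ((-1160599 - (-9/5 + (⅕)*24)) - 645344) + 0 = ((-1160599 - (-9/5 + 24/5)) - 645344) + 0 = ((-1160599 - 1*3) - 645344) + 0 = ((-1160599 - 3) - 645344) + 0 = (-1160602 - 645344) + 0 = -1805946 + 0 = -1805946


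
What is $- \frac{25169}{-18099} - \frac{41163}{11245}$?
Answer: $- \frac{461983732}{203523255} \approx -2.2699$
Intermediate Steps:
$- \frac{25169}{-18099} - \frac{41163}{11245} = \left(-25169\right) \left(- \frac{1}{18099}\right) - \frac{41163}{11245} = \frac{25169}{18099} - \frac{41163}{11245} = - \frac{461983732}{203523255}$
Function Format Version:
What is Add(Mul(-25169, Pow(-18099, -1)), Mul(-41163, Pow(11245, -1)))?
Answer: Rational(-461983732, 203523255) ≈ -2.2699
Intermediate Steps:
Add(Mul(-25169, Pow(-18099, -1)), Mul(-41163, Pow(11245, -1))) = Add(Mul(-25169, Rational(-1, 18099)), Mul(-41163, Rational(1, 11245))) = Add(Rational(25169, 18099), Rational(-41163, 11245)) = Rational(-461983732, 203523255)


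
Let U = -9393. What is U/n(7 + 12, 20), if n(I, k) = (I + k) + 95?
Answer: -9393/134 ≈ -70.097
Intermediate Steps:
n(I, k) = 95 + I + k
U/n(7 + 12, 20) = -9393/(95 + (7 + 12) + 20) = -9393/(95 + 19 + 20) = -9393/134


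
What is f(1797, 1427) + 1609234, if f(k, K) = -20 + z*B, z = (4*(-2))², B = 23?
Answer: 1610686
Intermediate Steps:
z = 64 (z = (-8)² = 64)
f(k, K) = 1452 (f(k, K) = -20 + 64*23 = -20 + 1472 = 1452)
f(1797, 1427) + 1609234 = 1452 + 1609234 = 1610686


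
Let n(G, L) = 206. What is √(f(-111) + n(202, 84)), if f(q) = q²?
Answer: √12527 ≈ 111.92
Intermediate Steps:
√(f(-111) + n(202, 84)) = √((-111)² + 206) = √(12321 + 206) = √12527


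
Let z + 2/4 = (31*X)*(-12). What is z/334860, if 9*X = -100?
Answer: 24797/2009160 ≈ 0.012342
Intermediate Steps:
X = -100/9 (X = (⅑)*(-100) = -100/9 ≈ -11.111)
z = 24797/6 (z = -½ + (31*(-100/9))*(-12) = -½ - 3100/9*(-12) = -½ + 12400/3 = 24797/6 ≈ 4132.8)
z/334860 = (24797/6)/334860 = (24797/6)*(1/334860) = 24797/2009160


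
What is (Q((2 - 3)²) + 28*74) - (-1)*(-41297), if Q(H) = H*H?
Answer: -39224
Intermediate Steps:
Q(H) = H²
(Q((2 - 3)²) + 28*74) - (-1)*(-41297) = (((2 - 3)²)² + 28*74) - (-1)*(-41297) = (((-1)²)² + 2072) - 1*41297 = (1² + 2072) - 41297 = (1 + 2072) - 41297 = 2073 - 41297 = -39224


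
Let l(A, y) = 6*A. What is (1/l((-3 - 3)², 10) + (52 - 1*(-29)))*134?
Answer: 1172299/108 ≈ 10855.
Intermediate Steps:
(1/l((-3 - 3)², 10) + (52 - 1*(-29)))*134 = (1/(6*(-3 - 3)²) + (52 - 1*(-29)))*134 = (1/(6*(-6)²) + (52 + 29))*134 = (1/(6*36) + 81)*134 = (1/216 + 81)*134 = (17497/216)*134 = 1172299/108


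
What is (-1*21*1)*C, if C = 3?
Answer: -63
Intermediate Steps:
(-1*21*1)*C = (-1*21*1)*3 = -21*1*3 = -21*3 = -63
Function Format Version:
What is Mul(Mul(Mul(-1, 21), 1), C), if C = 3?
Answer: -63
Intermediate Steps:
Mul(Mul(Mul(-1, 21), 1), C) = Mul(Mul(Mul(-1, 21), 1), 3) = Mul(Mul(-21, 1), 3) = Mul(-21, 3) = -63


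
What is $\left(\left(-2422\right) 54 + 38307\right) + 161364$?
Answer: $68883$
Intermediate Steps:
$\left(\left(-2422\right) 54 + 38307\right) + 161364 = \left(-130788 + 38307\right) + 161364 = -92481 + 161364 = 68883$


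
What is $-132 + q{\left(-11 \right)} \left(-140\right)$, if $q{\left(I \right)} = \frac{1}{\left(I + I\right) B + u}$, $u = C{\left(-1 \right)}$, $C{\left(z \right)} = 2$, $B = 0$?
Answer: $-202$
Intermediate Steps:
$u = 2$
$q{\left(I \right)} = \frac{1}{2}$ ($q{\left(I \right)} = \frac{1}{\left(I + I\right) 0 + 2} = \frac{1}{2 I 0 + 2} = \frac{1}{0 + 2} = \frac{1}{2}$)
$-132 + q{\left(-11 \right)} \left(-140\right) = -132 + \frac{1}{2} \left(-140\right) = -132 - 70 = -202$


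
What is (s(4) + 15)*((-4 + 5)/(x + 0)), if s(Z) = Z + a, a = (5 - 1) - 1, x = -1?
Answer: -22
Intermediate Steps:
a = 3 (a = 4 - 1 = 3)
s(Z) = 3 + Z (s(Z) = Z + 3 = 3 + Z)
(s(4) + 15)*((-4 + 5)/(x + 0)) = ((3 + 4) + 15)*((-4 + 5)/(-1 + 0)) = (7 + 15)*(1/(-1)) = 22*(1*(-1)) = 22*(-1) = -22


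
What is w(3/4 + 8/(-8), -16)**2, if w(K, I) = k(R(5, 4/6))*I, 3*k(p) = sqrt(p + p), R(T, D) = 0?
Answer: 0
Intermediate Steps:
k(p) = sqrt(2)*sqrt(p)/3 (k(p) = sqrt(p + p)/3 = sqrt(2*p)/3 = (sqrt(2)*sqrt(p))/3 = sqrt(2)*sqrt(p)/3)
w(K, I) = 0 (w(K, I) = (sqrt(2)*sqrt(0)/3)*I = ((1/3)*sqrt(2)*0)*I = 0*I = 0)
w(3/4 + 8/(-8), -16)**2 = 0**2 = 0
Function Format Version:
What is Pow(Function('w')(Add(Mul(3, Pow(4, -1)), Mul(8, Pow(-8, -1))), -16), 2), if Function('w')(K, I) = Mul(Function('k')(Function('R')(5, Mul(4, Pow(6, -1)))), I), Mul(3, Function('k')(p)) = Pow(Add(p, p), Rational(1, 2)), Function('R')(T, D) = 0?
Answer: 0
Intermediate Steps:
Function('k')(p) = Mul(Rational(1, 3), Pow(2, Rational(1, 2)), Pow(p, Rational(1, 2))) (Function('k')(p) = Mul(Rational(1, 3), Pow(Add(p, p), Rational(1, 2))) = Mul(Rational(1, 3), Pow(Mul(2, p), Rational(1, 2))) = Mul(Rational(1, 3), Mul(Pow(2, Rational(1, 2)), Pow(p, Rational(1, 2)))) = Mul(Rational(1, 3), Pow(2, Rational(1, 2)), Pow(p, Rational(1, 2))))
Function('w')(K, I) = 0 (Function('w')(K, I) = Mul(Mul(Rational(1, 3), Pow(2, Rational(1, 2)), Pow(0, Rational(1, 2))), I) = Mul(Mul(Rational(1, 3), Pow(2, Rational(1, 2)), 0), I) = Mul(0, I) = 0)
Pow(Function('w')(Add(Mul(3, Pow(4, -1)), Mul(8, Pow(-8, -1))), -16), 2) = Pow(0, 2) = 0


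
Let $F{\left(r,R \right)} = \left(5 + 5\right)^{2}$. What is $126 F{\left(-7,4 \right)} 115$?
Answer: $1449000$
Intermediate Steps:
$F{\left(r,R \right)} = 100$ ($F{\left(r,R \right)} = 10^{2} = 100$)
$126 F{\left(-7,4 \right)} 115 = 126 \cdot 100 \cdot 115 = 12600 \cdot 115 = 1449000$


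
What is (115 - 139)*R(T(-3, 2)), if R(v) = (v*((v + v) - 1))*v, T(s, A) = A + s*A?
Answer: 3456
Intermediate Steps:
T(s, A) = A + A*s
R(v) = v**2*(-1 + 2*v) (R(v) = (v*(2*v - 1))*v = (v*(-1 + 2*v))*v = v**2*(-1 + 2*v))
(115 - 139)*R(T(-3, 2)) = (115 - 139)*((2*(1 - 3))**2*(-1 + 2*(2*(1 - 3)))) = -24*(2*(-2))**2*(-1 + 2*(2*(-2))) = -24*(-4)**2*(-1 + 2*(-4)) = -384*(-1 - 8) = -384*(-9) = -24*(-144) = 3456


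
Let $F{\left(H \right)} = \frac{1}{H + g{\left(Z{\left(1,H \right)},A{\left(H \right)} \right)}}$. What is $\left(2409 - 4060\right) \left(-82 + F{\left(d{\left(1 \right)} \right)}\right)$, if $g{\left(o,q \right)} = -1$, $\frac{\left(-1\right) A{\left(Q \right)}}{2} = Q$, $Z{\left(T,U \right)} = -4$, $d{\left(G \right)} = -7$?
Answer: $\frac{1084707}{8} \approx 1.3559 \cdot 10^{5}$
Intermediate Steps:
$A{\left(Q \right)} = - 2 Q$
$F{\left(H \right)} = \frac{1}{-1 + H}$ ($F{\left(H \right)} = \frac{1}{H - 1} = \frac{1}{-1 + H}$)
$\left(2409 - 4060\right) \left(-82 + F{\left(d{\left(1 \right)} \right)}\right) = \left(2409 - 4060\right) \left(-82 + \frac{1}{-1 - 7}\right) = - 1651 \left(-82 + \frac{1}{-8}\right) = - 1651 \left(-82 - \frac{1}{8}\right) = \left(-1651\right) \left(- \frac{657}{8}\right) = \frac{1084707}{8}$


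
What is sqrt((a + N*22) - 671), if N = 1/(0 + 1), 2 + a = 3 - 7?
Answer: I*sqrt(655) ≈ 25.593*I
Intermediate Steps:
a = -6 (a = -2 + (3 - 7) = -2 - 4 = -6)
N = 1 (N = 1/1 = 1)
sqrt((a + N*22) - 671) = sqrt((-6 + 1*22) - 671) = sqrt((-6 + 22) - 671) = sqrt(16 - 671) = sqrt(-655) = I*sqrt(655)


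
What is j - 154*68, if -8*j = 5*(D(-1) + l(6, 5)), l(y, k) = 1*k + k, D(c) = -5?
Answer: -83801/8 ≈ -10475.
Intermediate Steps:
l(y, k) = 2*k (l(y, k) = k + k = 2*k)
j = -25/8 (j = -5*(-5 + 2*5)/8 = -5*(-5 + 10)/8 = -5*5/8 = -1/8*25 = -25/8 ≈ -3.1250)
j - 154*68 = -25/8 - 154*68 = -25/8 - 10472 = -83801/8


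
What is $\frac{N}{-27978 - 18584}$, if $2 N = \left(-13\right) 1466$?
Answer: $\frac{9529}{46562} \approx 0.20465$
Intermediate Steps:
$N = -9529$ ($N = \frac{\left(-13\right) 1466}{2} = \frac{1}{2} \left(-19058\right) = -9529$)
$\frac{N}{-27978 - 18584} = - \frac{9529}{-27978 - 18584} = - \frac{9529}{-46562} = \left(-9529\right) \left(- \frac{1}{46562}\right) = \frac{9529}{46562}$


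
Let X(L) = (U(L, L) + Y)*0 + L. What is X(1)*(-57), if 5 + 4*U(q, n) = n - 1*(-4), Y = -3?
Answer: -57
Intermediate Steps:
U(q, n) = -1/4 + n/4 (U(q, n) = -5/4 + (n - 1*(-4))/4 = -5/4 + (n + 4)/4 = -5/4 + (4 + n)/4 = -5/4 + (1 + n/4) = -1/4 + n/4)
X(L) = L (X(L) = ((-1/4 + L/4) - 3)*0 + L = (-13/4 + L/4)*0 + L = 0 + L = L)
X(1)*(-57) = 1*(-57) = -57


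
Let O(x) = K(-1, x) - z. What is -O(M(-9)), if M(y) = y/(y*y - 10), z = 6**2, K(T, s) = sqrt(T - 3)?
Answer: 36 - 2*I ≈ 36.0 - 2.0*I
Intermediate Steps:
K(T, s) = sqrt(-3 + T)
z = 36
M(y) = y/(-10 + y**2) (M(y) = y/(y**2 - 10) = y/(-10 + y**2))
O(x) = -36 + 2*I (O(x) = sqrt(-3 - 1) - 1*36 = sqrt(-4) - 36 = 2*I - 36 = -36 + 2*I)
-O(M(-9)) = -(-36 + 2*I) = 36 - 2*I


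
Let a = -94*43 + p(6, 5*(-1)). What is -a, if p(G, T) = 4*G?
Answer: 4018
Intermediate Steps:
a = -4018 (a = -94*43 + 4*6 = -4042 + 24 = -4018)
-a = -1*(-4018) = 4018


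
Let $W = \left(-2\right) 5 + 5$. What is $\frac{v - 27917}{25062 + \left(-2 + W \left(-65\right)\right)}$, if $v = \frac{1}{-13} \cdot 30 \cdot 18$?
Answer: $- \frac{363461}{330005} \approx -1.1014$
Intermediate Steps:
$W = -5$ ($W = -10 + 5 = -5$)
$v = - \frac{540}{13}$ ($v = \left(- \frac{1}{13}\right) 30 \cdot 18 = \left(- \frac{30}{13}\right) 18 = - \frac{540}{13} \approx -41.538$)
$\frac{v - 27917}{25062 + \left(-2 + W \left(-65\right)\right)} = \frac{- \frac{540}{13} - 27917}{25062 - -323} = - \frac{363461}{13 \left(25062 + \left(-2 + 325\right)\right)} = - \frac{363461}{13 \left(25062 + 323\right)} = - \frac{363461}{13 \cdot 25385} = \left(- \frac{363461}{13}\right) \frac{1}{25385} = - \frac{363461}{330005}$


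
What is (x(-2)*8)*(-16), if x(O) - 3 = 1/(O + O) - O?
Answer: -608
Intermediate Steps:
x(O) = 3 + 1/(2*O) - O (x(O) = 3 + (1/(O + O) - O) = 3 + (1/(2*O) - O) = 3 + 1/(2*O) - O)
(x(-2)*8)*(-16) = ((3 + (1/2)/(-2) - 1*(-2))*8)*(-16) = ((3 + (1/2)*(-1/2) + 2)*8)*(-16) = ((3 - 1/4 + 2)*8)*(-16) = ((19/4)*8)*(-16) = 38*(-16) = -608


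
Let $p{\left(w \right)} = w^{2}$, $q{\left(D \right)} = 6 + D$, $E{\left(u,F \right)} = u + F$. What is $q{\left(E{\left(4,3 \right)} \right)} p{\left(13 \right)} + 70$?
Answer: $2267$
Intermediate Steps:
$E{\left(u,F \right)} = F + u$
$q{\left(E{\left(4,3 \right)} \right)} p{\left(13 \right)} + 70 = \left(6 + \left(3 + 4\right)\right) 13^{2} + 70 = \left(6 + 7\right) 169 + 70 = 13 \cdot 169 + 70 = 2197 + 70 = 2267$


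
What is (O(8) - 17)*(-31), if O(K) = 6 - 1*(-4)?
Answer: 217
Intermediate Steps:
O(K) = 10 (O(K) = 6 + 4 = 10)
(O(8) - 17)*(-31) = (10 - 17)*(-31) = -7*(-31) = 217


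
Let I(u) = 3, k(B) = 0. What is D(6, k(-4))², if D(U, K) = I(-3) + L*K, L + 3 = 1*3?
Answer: 9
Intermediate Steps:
L = 0 (L = -3 + 1*3 = -3 + 3 = 0)
D(U, K) = 3 (D(U, K) = 3 + 0*K = 3 + 0 = 3)
D(6, k(-4))² = 3² = 9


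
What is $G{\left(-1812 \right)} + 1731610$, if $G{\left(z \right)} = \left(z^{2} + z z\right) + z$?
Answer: $8296486$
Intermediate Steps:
$G{\left(z \right)} = z + 2 z^{2}$ ($G{\left(z \right)} = \left(z^{2} + z^{2}\right) + z = 2 z^{2} + z = z + 2 z^{2}$)
$G{\left(-1812 \right)} + 1731610 = - 1812 \left(1 + 2 \left(-1812\right)\right) + 1731610 = - 1812 \left(1 - 3624\right) + 1731610 = \left(-1812\right) \left(-3623\right) + 1731610 = 6564876 + 1731610 = 8296486$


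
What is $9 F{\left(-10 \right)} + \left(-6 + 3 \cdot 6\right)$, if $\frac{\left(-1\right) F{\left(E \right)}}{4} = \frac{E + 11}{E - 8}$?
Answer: $14$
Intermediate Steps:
$F{\left(E \right)} = - \frac{4 \left(11 + E\right)}{-8 + E}$ ($F{\left(E \right)} = - 4 \frac{E + 11}{E - 8} = - 4 \frac{11 + E}{-8 + E} = - \frac{4 \left(11 + E\right)}{-8 + E}$)
$9 F{\left(-10 \right)} + \left(-6 + 3 \cdot 6\right) = 9 \frac{4 \left(-11 - -10\right)}{-8 - 10} + \left(-6 + 3 \cdot 6\right) = 9 \frac{4 \left(-11 + 10\right)}{-18} + \left(-6 + 18\right) = 9 \cdot 4 \left(- \frac{1}{18}\right) \left(-1\right) + 12 = 9 \cdot \frac{2}{9} + 12 = 2 + 12 = 14$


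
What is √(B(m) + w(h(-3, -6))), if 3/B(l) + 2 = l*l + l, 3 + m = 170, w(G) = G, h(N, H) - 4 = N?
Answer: √4657462/2158 ≈ 1.0001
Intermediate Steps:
h(N, H) = 4 + N
m = 167 (m = -3 + 170 = 167)
B(l) = 3/(-2 + l + l²) (B(l) = 3/(-2 + (l*l + l)) = 3/(-2 + (l² + l)) = 3/(-2 + (l + l²)) = 3/(-2 + l + l²))
√(B(m) + w(h(-3, -6))) = √(3/(-2 + 167 + 167²) + (4 - 3)) = √(3/(-2 + 167 + 27889) + 1) = √(3/28054 + 1) = √(28057/28054) = √4657462/2158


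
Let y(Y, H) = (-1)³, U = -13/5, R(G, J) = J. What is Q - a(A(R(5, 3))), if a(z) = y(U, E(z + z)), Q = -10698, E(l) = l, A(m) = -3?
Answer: -10697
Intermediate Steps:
U = -13/5 (U = -13*⅕ = -13/5 ≈ -2.6000)
y(Y, H) = -1
a(z) = -1
Q - a(A(R(5, 3))) = -10698 - 1*(-1) = -10698 + 1 = -10697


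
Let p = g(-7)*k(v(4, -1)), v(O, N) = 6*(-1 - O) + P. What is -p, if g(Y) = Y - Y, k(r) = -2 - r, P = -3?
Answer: 0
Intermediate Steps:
v(O, N) = -9 - 6*O (v(O, N) = 6*(-1 - O) - 3 = (-6 - 6*O) - 3 = -9 - 6*O)
g(Y) = 0
p = 0 (p = 0*(-2 - (-9 - 6*4)) = 0*(-2 - (-9 - 24)) = 0*(-2 - 1*(-33)) = 0*(-2 + 33) = 0*31 = 0)
-p = -1*0 = 0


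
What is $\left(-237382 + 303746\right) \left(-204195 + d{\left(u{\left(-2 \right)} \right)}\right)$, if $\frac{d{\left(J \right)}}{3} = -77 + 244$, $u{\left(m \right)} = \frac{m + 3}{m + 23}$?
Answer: $-13517948616$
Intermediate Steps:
$u{\left(m \right)} = \frac{3 + m}{23 + m}$
$d{\left(J \right)} = 501$ ($d{\left(J \right)} = 3 \left(-77 + 244\right) = 3 \cdot 167 = 501$)
$\left(-237382 + 303746\right) \left(-204195 + d{\left(u{\left(-2 \right)} \right)}\right) = \left(-237382 + 303746\right) \left(-204195 + 501\right) = 66364 \left(-203694\right) = -13517948616$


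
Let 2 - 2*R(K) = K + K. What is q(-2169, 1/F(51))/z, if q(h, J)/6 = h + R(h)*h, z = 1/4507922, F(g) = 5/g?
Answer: -127364096387268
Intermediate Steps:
z = 1/4507922 ≈ 2.2183e-7
R(K) = 1 - K (R(K) = 1 - (K + K)/2 = 1 - K)
q(h, J) = 6*h + 6*h*(1 - h) (q(h, J) = 6*(h + (1 - h)*h) = 6*(h + h*(1 - h)) = 6*h + 6*h*(1 - h))
q(-2169, 1/F(51))/z = (6*(-2169)*(2 - 1*(-2169)))/(1/4507922) = (6*(-2169)*(2 + 2169))*4507922 = (6*(-2169)*2171)*4507922 = -28253394*4507922 = -127364096387268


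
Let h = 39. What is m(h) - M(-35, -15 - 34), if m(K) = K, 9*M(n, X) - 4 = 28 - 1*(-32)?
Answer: 287/9 ≈ 31.889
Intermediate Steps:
M(n, X) = 64/9 (M(n, X) = 4/9 + (28 - 1*(-32))/9 = 4/9 + (28 + 32)/9 = 4/9 + (1/9)*60 = 4/9 + 20/3 = 64/9)
m(h) - M(-35, -15 - 34) = 39 - 1*64/9 = 39 - 64/9 = 287/9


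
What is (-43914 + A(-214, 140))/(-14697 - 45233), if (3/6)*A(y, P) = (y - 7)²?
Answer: -2068/2305 ≈ -0.89718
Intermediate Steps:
A(y, P) = 2*(-7 + y)² (A(y, P) = 2*(y - 7)² = 2*(-7 + y)²)
(-43914 + A(-214, 140))/(-14697 - 45233) = (-43914 + 2*(-7 - 214)²)/(-14697 - 45233) = (-43914 + 2*(-221)²)/(-59930) = (-43914 + 2*48841)*(-1/59930) = (-43914 + 97682)*(-1/59930) = 53768*(-1/59930) = -2068/2305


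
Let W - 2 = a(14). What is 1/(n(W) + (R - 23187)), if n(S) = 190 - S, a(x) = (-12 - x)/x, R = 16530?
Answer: -7/45270 ≈ -0.00015463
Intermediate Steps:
a(x) = (-12 - x)/x
W = ⅐ (W = 2 + (-12 - 1*14)/14 = 2 + (-12 - 14)/14 = 2 + (1/14)*(-26) = 2 - 13/7 = ⅐ ≈ 0.14286)
1/(n(W) + (R - 23187)) = 1/((190 - 1*⅐) + (16530 - 23187)) = 1/((190 - ⅐) - 6657) = 1/(1329/7 - 6657) = 1/(-45270/7) = -7/45270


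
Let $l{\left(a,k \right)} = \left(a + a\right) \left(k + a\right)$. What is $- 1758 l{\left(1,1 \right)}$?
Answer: $-7032$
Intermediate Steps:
$l{\left(a,k \right)} = 2 a \left(a + k\right)$
$- 1758 l{\left(1,1 \right)} = - 1758 \cdot 2 \cdot 1 \left(1 + 1\right) = - 1758 \cdot 2 \cdot 1 \cdot 2 = \left(-1758\right) 4 = -7032$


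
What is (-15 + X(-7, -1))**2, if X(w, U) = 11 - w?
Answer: 9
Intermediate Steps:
(-15 + X(-7, -1))**2 = (-15 + (11 - 1*(-7)))**2 = (-15 + (11 + 7))**2 = (-15 + 18)**2 = 3**2 = 9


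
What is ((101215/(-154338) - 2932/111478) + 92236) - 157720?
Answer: -563341524270881/8602645782 ≈ -65485.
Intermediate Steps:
((101215/(-154338) - 2932/111478) + 92236) - 157720 = ((101215*(-1/154338) - 2932*1/111478) + 92236) - 157720 = ((-101215/154338 - 1466/55739) + 92236) - 157720 = (-5867882393/8602645782 + 92236) - 157720 = 793467768466159/8602645782 - 157720 = -563341524270881/8602645782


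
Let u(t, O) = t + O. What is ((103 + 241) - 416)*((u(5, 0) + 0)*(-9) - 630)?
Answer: 48600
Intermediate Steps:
u(t, O) = O + t
((103 + 241) - 416)*((u(5, 0) + 0)*(-9) - 630) = ((103 + 241) - 416)*(((0 + 5) + 0)*(-9) - 630) = (344 - 416)*((5 + 0)*(-9) - 630) = -72*(5*(-9) - 630) = -72*(-45 - 630) = -72*(-675) = 48600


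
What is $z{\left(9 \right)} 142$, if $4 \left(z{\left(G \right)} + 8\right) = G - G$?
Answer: $-1136$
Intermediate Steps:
$z{\left(G \right)} = -8$ ($z{\left(G \right)} = -8 + \frac{G - G}{4} = -8 + \frac{1}{4} \cdot 0 = -8 + 0 = -8$)
$z{\left(9 \right)} 142 = \left(-8\right) 142 = -1136$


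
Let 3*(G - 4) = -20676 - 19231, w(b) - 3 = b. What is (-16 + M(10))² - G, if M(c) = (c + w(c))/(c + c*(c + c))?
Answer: 597592069/44100 ≈ 13551.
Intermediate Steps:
w(b) = 3 + b
M(c) = (3 + 2*c)/(c + 2*c²) (M(c) = (c + (3 + c))/(c + c*(c + c)) = (3 + 2*c)/(c + c*(2*c)) = (3 + 2*c)/(c + 2*c²))
G = -39895/3 (G = 4 + (-20676 - 19231)/3 = 4 + (⅓)*(-39907) = 4 - 39907/3 = -39895/3 ≈ -13298.)
(-16 + M(10))² - G = (-16 + (3 + 2*10)/(10*(1 + 2*10)))² - 1*(-39895/3) = (-16 + (3 + 20)/(10*(1 + 20)))² + 39895/3 = (-16 + (⅒)*23/21)² + 39895/3 = (-16 + (⅒)*(1/21)*23)² + 39895/3 = (-16 + 23/210)² + 39895/3 = (-3337/210)² + 39895/3 = 11135569/44100 + 39895/3 = 597592069/44100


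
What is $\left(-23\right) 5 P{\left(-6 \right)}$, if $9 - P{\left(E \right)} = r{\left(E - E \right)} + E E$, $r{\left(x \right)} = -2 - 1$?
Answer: $2760$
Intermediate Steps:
$r{\left(x \right)} = -3$
$P{\left(E \right)} = 12 - E^{2}$ ($P{\left(E \right)} = 9 - \left(-3 + E E\right) = 9 - \left(-3 + E^{2}\right) = 12 - E^{2}$)
$\left(-23\right) 5 P{\left(-6 \right)} = \left(-23\right) 5 \left(12 - \left(-6\right)^{2}\right) = - 115 \left(12 - 36\right) = \left(-115\right) \left(-24\right) = 2760$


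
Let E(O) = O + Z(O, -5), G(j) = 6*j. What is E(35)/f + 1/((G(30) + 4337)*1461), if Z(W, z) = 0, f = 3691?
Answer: 230980486/24358152867 ≈ 0.0094827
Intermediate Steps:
E(O) = O (E(O) = O + 0 = O)
E(35)/f + 1/((G(30) + 4337)*1461) = 35/3691 + 1/((6*30 + 4337)*1461) = 35*(1/3691) + (1/1461)/(180 + 4337) = 35/3691 + (1/1461)/4517 = 35/3691 + (1/4517)*(1/1461) = 35/3691 + 1/6599337 = 230980486/24358152867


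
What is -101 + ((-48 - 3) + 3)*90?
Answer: -4421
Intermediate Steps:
-101 + ((-48 - 3) + 3)*90 = -101 + (-51 + 3)*90 = -101 - 48*90 = -101 - 4320 = -4421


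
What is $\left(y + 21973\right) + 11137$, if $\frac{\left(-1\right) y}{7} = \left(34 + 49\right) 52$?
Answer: $2898$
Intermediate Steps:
$y = -30212$ ($y = - 7 \left(34 + 49\right) 52 = - 7 \cdot 83 \cdot 52 = \left(-7\right) 4316 = -30212$)
$\left(y + 21973\right) + 11137 = \left(-30212 + 21973\right) + 11137 = -8239 + 11137 = 2898$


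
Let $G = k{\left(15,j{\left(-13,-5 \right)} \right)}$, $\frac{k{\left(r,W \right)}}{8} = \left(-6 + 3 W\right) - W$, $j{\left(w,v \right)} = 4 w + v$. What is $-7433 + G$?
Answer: $-8393$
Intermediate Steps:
$j{\left(w,v \right)} = v + 4 w$
$k{\left(r,W \right)} = -48 + 16 W$ ($k{\left(r,W \right)} = 8 \left(\left(-6 + 3 W\right) - W\right) = 8 \left(-6 + 2 W\right) = -48 + 16 W$)
$G = -960$ ($G = -48 + 16 \left(-5 + 4 \left(-13\right)\right) = -48 + 16 \left(-5 - 52\right) = -48 + 16 \left(-57\right) = -48 - 912 = -960$)
$-7433 + G = -7433 - 960 = -8393$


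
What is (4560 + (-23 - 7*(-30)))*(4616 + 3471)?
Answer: 38388989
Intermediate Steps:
(4560 + (-23 - 7*(-30)))*(4616 + 3471) = (4560 + (-23 + 210))*8087 = (4560 + 187)*8087 = 4747*8087 = 38388989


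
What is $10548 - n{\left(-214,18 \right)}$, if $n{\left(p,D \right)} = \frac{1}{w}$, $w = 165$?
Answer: $\frac{1740419}{165} \approx 10548.0$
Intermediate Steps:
$n{\left(p,D \right)} = \frac{1}{165}$
$10548 - n{\left(-214,18 \right)} = 10548 - \frac{1}{165} = \frac{1740419}{165}$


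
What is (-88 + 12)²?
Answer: 5776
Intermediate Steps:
(-88 + 12)² = (-76)² = 5776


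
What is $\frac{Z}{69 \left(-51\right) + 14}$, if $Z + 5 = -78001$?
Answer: $\frac{78006}{3505} \approx 22.256$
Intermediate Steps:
$Z = -78006$ ($Z = -5 - 78001 = -78006$)
$\frac{Z}{69 \left(-51\right) + 14} = - \frac{78006}{69 \left(-51\right) + 14} = - \frac{78006}{-3519 + 14} = - \frac{78006}{-3505} = \left(-78006\right) \left(- \frac{1}{3505}\right) = \frac{78006}{3505}$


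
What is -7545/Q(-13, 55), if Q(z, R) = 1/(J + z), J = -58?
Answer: 535695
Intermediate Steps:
Q(z, R) = 1/(-58 + z)
-7545/Q(-13, 55) = -7545/(1/(-58 - 13)) = -7545/(1/(-71)) = -7545/(-1/71) = -7545*(-71) = 535695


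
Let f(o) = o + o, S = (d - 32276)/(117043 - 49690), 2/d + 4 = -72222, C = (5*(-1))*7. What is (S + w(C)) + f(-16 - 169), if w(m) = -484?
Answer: -2078365914395/2432318889 ≈ -854.48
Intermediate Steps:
C = -35 (C = -5*7 = -35)
d = -1/36113 (d = 2/(-4 - 72222) = 2/(-72226) = 2*(-1/72226) = -1/36113 ≈ -2.7691e-5)
S = -1165583189/2432318889 (S = (-1/36113 - 32276)/(117043 - 49690) = -1165583189/36113/67353 = -1165583189/36113*1/67353 = -1165583189/2432318889 ≈ -0.47921)
f(o) = 2*o
(S + w(C)) + f(-16 - 169) = (-1165583189/2432318889 - 484) + 2*(-16 - 169) = -1178407925465/2432318889 + 2*(-185) = -1178407925465/2432318889 - 370 = -2078365914395/2432318889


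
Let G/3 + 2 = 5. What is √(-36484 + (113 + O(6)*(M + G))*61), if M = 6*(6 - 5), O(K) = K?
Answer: I*√24101 ≈ 155.24*I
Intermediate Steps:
G = 9 (G = -6 + 3*5 = -6 + 15 = 9)
M = 6 (M = 6*1 = 6)
√(-36484 + (113 + O(6)*(M + G))*61) = √(-36484 + (113 + 6*(6 + 9))*61) = √(-36484 + (113 + 6*15)*61) = √(-36484 + (113 + 90)*61) = √(-36484 + 203*61) = √(-36484 + 12383) = √(-24101) = I*√24101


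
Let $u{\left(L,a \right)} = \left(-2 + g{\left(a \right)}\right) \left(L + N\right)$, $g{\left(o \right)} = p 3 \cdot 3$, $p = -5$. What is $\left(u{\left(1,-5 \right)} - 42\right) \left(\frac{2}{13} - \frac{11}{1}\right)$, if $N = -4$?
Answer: $- \frac{13959}{13} \approx -1073.8$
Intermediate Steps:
$g{\left(o \right)} = -45$ ($g{\left(o \right)} = \left(-5\right) 3 \cdot 3 = \left(-15\right) 3 = -45$)
$u{\left(L,a \right)} = 188 - 47 L$ ($u{\left(L,a \right)} = \left(-2 - 45\right) \left(L - 4\right) = - 47 \left(-4 + L\right) = 188 - 47 L$)
$\left(u{\left(1,-5 \right)} - 42\right) \left(\frac{2}{13} - \frac{11}{1}\right) = \left(\left(188 - 47\right) - 42\right) \left(\frac{2}{13} - \frac{11}{1}\right) = \left(\left(188 - 47\right) - 42\right) \left(2 \cdot \frac{1}{13} - 11\right) = \left(141 - 42\right) \left(\frac{2}{13} - 11\right) = 99 \left(- \frac{141}{13}\right) = - \frac{13959}{13}$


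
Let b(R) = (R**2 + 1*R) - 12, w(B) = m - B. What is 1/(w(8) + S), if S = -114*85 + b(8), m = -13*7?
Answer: -1/9729 ≈ -0.00010279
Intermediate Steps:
m = -91
w(B) = -91 - B
b(R) = -12 + R + R**2 (b(R) = (R**2 + R) - 12 = (R + R**2) - 12 = -12 + R + R**2)
S = -9630 (S = -114*85 + (-12 + 8 + 8**2) = -9690 + (-12 + 8 + 64) = -9690 + 60 = -9630)
1/(w(8) + S) = 1/((-91 - 1*8) - 9630) = 1/((-91 - 8) - 9630) = 1/(-99 - 9630) = 1/(-9729) = -1/9729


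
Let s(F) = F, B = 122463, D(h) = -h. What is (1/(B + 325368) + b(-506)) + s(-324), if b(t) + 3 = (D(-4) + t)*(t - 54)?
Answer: 125747809984/447831 ≈ 2.8079e+5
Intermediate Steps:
b(t) = -3 + (-54 + t)*(4 + t) (b(t) = -3 + (-1*(-4) + t)*(t - 54) = -3 + (4 + t)*(-54 + t) = -3 + (-54 + t)*(4 + t))
(1/(B + 325368) + b(-506)) + s(-324) = (1/(122463 + 325368) + (-219 + (-506)² - 50*(-506))) - 324 = (1/447831 + (-219 + 256036 + 25300)) - 324 = (1/447831 + 281117) - 324 = 125892907228/447831 - 324 = 125747809984/447831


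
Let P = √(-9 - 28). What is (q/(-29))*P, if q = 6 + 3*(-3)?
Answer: 3*I*√37/29 ≈ 0.62925*I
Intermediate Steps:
q = -3 (q = 6 - 9 = -3)
P = I*√37 (P = √(-37) = I*√37 ≈ 6.0828*I)
(q/(-29))*P = (-3/(-29))*(I*√37) = (-3*(-1/29))*(I*√37) = 3*(I*√37)/29 = 3*I*√37/29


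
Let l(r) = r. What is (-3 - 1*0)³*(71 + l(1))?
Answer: -1944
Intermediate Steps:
(-3 - 1*0)³*(71 + l(1)) = (-3 - 1*0)³*(71 + 1) = (-3 + 0)³*72 = (-3)³*72 = -27*72 = -1944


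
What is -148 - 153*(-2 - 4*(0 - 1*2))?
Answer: -1066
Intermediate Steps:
-148 - 153*(-2 - 4*(0 - 1*2)) = -148 - 153*(-2 - 4*(0 - 2)) = -148 - 153*(-2 - 4*(-2)) = -148 - 153*(-2 + 8) = -148 - 153*6 = -148 - 918 = -1066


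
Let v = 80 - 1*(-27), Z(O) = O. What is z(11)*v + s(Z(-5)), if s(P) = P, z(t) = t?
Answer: 1172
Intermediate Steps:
v = 107 (v = 80 + 27 = 107)
z(11)*v + s(Z(-5)) = 11*107 - 5 = 1177 - 5 = 1172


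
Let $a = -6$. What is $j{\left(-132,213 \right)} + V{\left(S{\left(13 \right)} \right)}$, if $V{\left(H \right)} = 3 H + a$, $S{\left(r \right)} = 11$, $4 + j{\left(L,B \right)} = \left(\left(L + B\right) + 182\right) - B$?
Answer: $73$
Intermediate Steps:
$j{\left(L,B \right)} = 178 + L$ ($j{\left(L,B \right)} = -4 - \left(-182 - L\right) = -4 + \left(182 + L\right) = 178 + L$)
$V{\left(H \right)} = -6 + 3 H$ ($V{\left(H \right)} = 3 H - 6 = -6 + 3 H$)
$j{\left(-132,213 \right)} + V{\left(S{\left(13 \right)} \right)} = \left(178 - 132\right) + \left(-6 + 3 \cdot 11\right) = 46 + \left(-6 + 33\right) = 46 + 27 = 73$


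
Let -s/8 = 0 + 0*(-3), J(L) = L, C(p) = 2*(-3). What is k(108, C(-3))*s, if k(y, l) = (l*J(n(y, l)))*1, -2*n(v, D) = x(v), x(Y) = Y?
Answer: 0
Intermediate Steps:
n(v, D) = -v/2
C(p) = -6
k(y, l) = -l*y/2 (k(y, l) = (l*(-y/2))*1 = -l*y/2*1 = -l*y/2)
s = 0 (s = -8*(0 + 0*(-3)) = -8*(0 + 0) = -8*0 = 0)
k(108, C(-3))*s = -½*(-6)*108*0 = 324*0 = 0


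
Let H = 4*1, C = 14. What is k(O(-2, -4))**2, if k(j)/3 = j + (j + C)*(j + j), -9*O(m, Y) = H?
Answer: 1024144/729 ≈ 1404.9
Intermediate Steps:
H = 4
O(m, Y) = -4/9 (O(m, Y) = -1/9*4 = -4/9)
k(j) = 3*j + 6*j*(14 + j) (k(j) = 3*(j + (j + 14)*(j + j)) = 3*(j + (14 + j)*(2*j)) = 3*(j + 2*j*(14 + j)) = 3*j + 6*j*(14 + j))
k(O(-2, -4))**2 = (3*(-4/9)*(29 + 2*(-4/9)))**2 = (3*(-4/9)*(29 - 8/9))**2 = (3*(-4/9)*(253/9))**2 = (-1012/27)**2 = 1024144/729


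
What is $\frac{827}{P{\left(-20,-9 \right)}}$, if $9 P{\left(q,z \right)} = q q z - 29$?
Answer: $- \frac{7443}{3629} \approx -2.051$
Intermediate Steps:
$P{\left(q,z \right)} = - \frac{29}{9} + \frac{z q^{2}}{9}$ ($P{\left(q,z \right)} = \frac{q q z - 29}{9} = \frac{q^{2} z - 29}{9} = \frac{z q^{2} - 29}{9} = \frac{-29 + z q^{2}}{9} = - \frac{29}{9} + \frac{z q^{2}}{9}$)
$\frac{827}{P{\left(-20,-9 \right)}} = \frac{827}{- \frac{29}{9} + \frac{1}{9} \left(-9\right) \left(-20\right)^{2}} = \frac{827}{- \frac{29}{9} + \frac{1}{9} \left(-9\right) 400} = \frac{827}{- \frac{29}{9} - 400} = \frac{827}{- \frac{3629}{9}} = 827 \left(- \frac{9}{3629}\right) = - \frac{7443}{3629}$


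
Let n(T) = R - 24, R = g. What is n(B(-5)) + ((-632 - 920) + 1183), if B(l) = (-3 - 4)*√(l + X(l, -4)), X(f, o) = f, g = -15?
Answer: -408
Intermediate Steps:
R = -15
B(l) = -7*√2*√l (B(l) = (-3 - 4)*√(l + l) = -7*√2*√l)
n(T) = -39 (n(T) = -15 - 24 = -39)
n(B(-5)) + ((-632 - 920) + 1183) = -39 + ((-632 - 920) + 1183) = -39 + (-1552 + 1183) = -39 - 369 = -408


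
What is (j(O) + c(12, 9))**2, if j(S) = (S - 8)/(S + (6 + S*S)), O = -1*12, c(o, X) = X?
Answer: 373321/4761 ≈ 78.412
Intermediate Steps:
O = -12
j(S) = (-8 + S)/(6 + S + S**2) (j(S) = (-8 + S)/(S + (6 + S**2)) = (-8 + S)/(6 + S + S**2))
(j(O) + c(12, 9))**2 = ((-8 - 12)/(6 - 12 + (-12)**2) + 9)**2 = (-20/(6 - 12 + 144) + 9)**2 = (-20/138 + 9)**2 = ((1/138)*(-20) + 9)**2 = (-10/69 + 9)**2 = (611/69)**2 = 373321/4761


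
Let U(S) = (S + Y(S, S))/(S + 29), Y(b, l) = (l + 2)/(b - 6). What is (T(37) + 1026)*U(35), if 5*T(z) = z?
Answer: 1358921/2320 ≈ 585.74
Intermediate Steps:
Y(b, l) = (2 + l)/(-6 + b)
T(z) = z/5
U(S) = (S + (2 + S)/(-6 + S))/(29 + S) (U(S) = (S + (2 + S)/(-6 + S))/(S + 29) = (S + (2 + S)/(-6 + S))/(29 + S))
(T(37) + 1026)*U(35) = ((⅕)*37 + 1026)*((2 + 35 + 35*(-6 + 35))/((-6 + 35)*(29 + 35))) = (37/5 + 1026)*((2 + 35 + 35*29)/(29*64)) = 5167*((1/29)*(1/64)*(2 + 35 + 1015))/5 = 5167*((1/29)*(1/64)*1052)/5 = (5167/5)*(263/464) = 1358921/2320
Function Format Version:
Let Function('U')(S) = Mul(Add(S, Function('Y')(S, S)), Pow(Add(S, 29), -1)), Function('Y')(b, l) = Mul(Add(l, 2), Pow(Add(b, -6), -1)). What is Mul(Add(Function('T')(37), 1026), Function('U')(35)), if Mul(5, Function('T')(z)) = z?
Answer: Rational(1358921, 2320) ≈ 585.74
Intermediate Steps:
Function('Y')(b, l) = Mul(Pow(Add(-6, b), -1), Add(2, l)) (Function('Y')(b, l) = Mul(Add(2, l), Pow(Add(-6, b), -1)) = Mul(Pow(Add(-6, b), -1), Add(2, l)))
Function('T')(z) = Mul(Rational(1, 5), z)
Function('U')(S) = Mul(Pow(Add(29, S), -1), Add(S, Mul(Pow(Add(-6, S), -1), Add(2, S)))) (Function('U')(S) = Mul(Add(S, Mul(Pow(Add(-6, S), -1), Add(2, S))), Pow(Add(S, 29), -1)) = Mul(Add(S, Mul(Pow(Add(-6, S), -1), Add(2, S))), Pow(Add(29, S), -1)) = Mul(Pow(Add(29, S), -1), Add(S, Mul(Pow(Add(-6, S), -1), Add(2, S)))))
Mul(Add(Function('T')(37), 1026), Function('U')(35)) = Mul(Add(Mul(Rational(1, 5), 37), 1026), Mul(Pow(Add(-6, 35), -1), Pow(Add(29, 35), -1), Add(2, 35, Mul(35, Add(-6, 35))))) = Mul(Add(Rational(37, 5), 1026), Mul(Pow(29, -1), Pow(64, -1), Add(2, 35, Mul(35, 29)))) = Mul(Rational(5167, 5), Mul(Rational(1, 29), Rational(1, 64), Add(2, 35, 1015))) = Mul(Rational(5167, 5), Mul(Rational(1, 29), Rational(1, 64), 1052)) = Mul(Rational(5167, 5), Rational(263, 464)) = Rational(1358921, 2320)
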